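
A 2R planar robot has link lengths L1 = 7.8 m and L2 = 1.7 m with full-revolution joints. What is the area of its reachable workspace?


r_max = L1 + L2 = 9.5 m
r_min = |L1 - L2| = 6.1 m
Area = pi*(r_max^2 - r_min^2)
= pi*(90.25 - 37.21)
= pi * 53.04
= 166.6301 m^2


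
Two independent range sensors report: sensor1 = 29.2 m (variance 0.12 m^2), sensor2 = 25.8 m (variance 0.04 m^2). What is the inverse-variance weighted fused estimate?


w1 = (1/var1) / (1/var1 + 1/var2)
   = 8.3333 / (8.3333 + 25.0) = 0.25
w2 = 1 - w1 = 0.75
fused = w1*s1 + w2*s2 = 7.3 + 19.35
= 26.65 m


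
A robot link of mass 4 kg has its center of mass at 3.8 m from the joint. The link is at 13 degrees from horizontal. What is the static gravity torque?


tau = m*g*L*cos(angle)
= 4 * 9.81 * 3.8 * cos(13 deg)
= 4 * 9.81 * 3.8 * 0.9744
= 145.2903 Nm


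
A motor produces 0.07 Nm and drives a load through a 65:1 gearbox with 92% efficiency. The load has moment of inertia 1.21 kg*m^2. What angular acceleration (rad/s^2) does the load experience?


tau_out = tau_motor * N * eta
= 0.07 * 65 * 0.92 = 4.186 Nm
alpha = tau_out / I = 4.186 / 1.21
= 3.4595 rad/s^2


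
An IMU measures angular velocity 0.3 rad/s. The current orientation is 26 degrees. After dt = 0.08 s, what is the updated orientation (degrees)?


delta_theta = w * dt = 0.3 * 0.08 = 0.024 rad
= 1.3751 deg
theta_new = 26 + 1.3751 = 27.3751 deg


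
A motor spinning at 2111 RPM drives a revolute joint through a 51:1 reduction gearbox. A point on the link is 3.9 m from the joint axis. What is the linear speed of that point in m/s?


omega_motor = 2111 * 2*pi/60 = 221.0634 rad/s
omega_joint = omega_motor / 51 = 4.3346 rad/s
v = omega_joint * r = 4.3346 * 3.9
= 16.9048 m/s


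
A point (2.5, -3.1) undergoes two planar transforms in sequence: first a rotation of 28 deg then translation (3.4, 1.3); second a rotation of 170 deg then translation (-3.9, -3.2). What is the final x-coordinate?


After transform 1:
x1 = cos(28)*2.5 - sin(28)*-3.1 + 3.4 = 7.0627
y1 = sin(28)*2.5 + cos(28)*-3.1 + 1.3 = -0.2635
After transform 2:
x2 = cos(170)*7.0627 - sin(170)*-0.2635 + -3.9
= -10.8097


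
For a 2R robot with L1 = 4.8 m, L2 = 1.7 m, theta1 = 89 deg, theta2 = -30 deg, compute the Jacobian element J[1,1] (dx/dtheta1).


J[1,1] = -L1*sin(t1) - L2*sin(t1+t2)
= -4.8*sin(89) - 1.7*sin(59)
= -6.2565


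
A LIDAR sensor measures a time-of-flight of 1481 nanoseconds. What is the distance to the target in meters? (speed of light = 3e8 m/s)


tof = 1481 ns = 1.481e-06 s
dist = c * tof / 2
= 3e8 * 1.481e-06 / 2
= 222.15 m


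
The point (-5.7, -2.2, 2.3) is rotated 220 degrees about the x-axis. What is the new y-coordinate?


Rotation about x-axis: y' = y*cos(theta) - z*sin(theta)
= -2.2 * -0.766 - 2.3 * -0.6428
= 3.1637


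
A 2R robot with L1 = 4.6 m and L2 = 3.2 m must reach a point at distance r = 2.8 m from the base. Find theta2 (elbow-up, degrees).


cos(theta2) = (r^2 - L1^2 - L2^2) / (2*L1*L2)
cos(theta2) = (7.84 - 21.16 - 10.24) / 29.44
cos(theta2) = -0.800272
theta2 = 143.1561 degrees


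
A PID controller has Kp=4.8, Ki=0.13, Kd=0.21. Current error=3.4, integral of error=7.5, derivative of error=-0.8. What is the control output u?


u = Kp*e + Ki*int(e) + Kd*de/dt
= 4.8*3.4 + 0.13*7.5 + 0.21*(-0.8)
= 16.32 + 0.975 + -0.168
= 17.127


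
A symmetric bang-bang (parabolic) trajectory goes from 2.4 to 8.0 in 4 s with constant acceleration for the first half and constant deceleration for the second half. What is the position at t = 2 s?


Symmetric rest-to-rest: each phase covers (pf-p0)/2 in time T/2. 0.5*a*(T/2)^2 = (pf-p0)/2 => a = 4*(pf-p0)/T^2
a = 4*(8.0-2.4)/4^2 = 1.4
t = 2 is in the acceleration phase (t <= T/2).
p = p0 + 0.5*a*t^2 = 2.4 + 0.5*1.4*2^2
= 5.2


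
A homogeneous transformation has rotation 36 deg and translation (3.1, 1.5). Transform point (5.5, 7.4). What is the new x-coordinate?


x' = cos(theta)*px - sin(theta)*py + tx
= 0.809*5.5 - 0.5878*7.4 + 3.1
= 3.2


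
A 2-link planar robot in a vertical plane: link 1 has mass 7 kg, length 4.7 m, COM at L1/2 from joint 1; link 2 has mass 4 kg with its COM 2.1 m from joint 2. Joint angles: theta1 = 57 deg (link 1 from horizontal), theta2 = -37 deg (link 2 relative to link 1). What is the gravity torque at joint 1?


Horizontal distance from joint 1 to link-1 COM:
  x_c1 = (L1/2)*cos(t1) = 2.35 * 0.5446 = 1.2799 m
Horizontal distance from joint 1 to link-2 COM:
  x_c2 = L1*cos(t1) + Lc2*cos(t1+t2)
       = 4.7*0.5446 + 2.1*0.9397 = 4.5332 m
tau1 = m1*g*x_c1 + m2*g*x_c2
     = 7*9.81*1.2799 + 4*9.81*4.5332
     = 87.8909 + 177.8811
     = 265.772 Nm


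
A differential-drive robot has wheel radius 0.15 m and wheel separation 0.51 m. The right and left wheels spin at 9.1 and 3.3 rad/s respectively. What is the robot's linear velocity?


vR = r*wR = 0.15*9.1 = 1.365 m/s
vL = r*wL = 0.15*3.3 = 0.495 m/s
v = (vR+vL)/2 = 0.93 m/s
omega = (vR-vL)/L = 1.7059 rad/s
linear velocity = 0.93 m/s


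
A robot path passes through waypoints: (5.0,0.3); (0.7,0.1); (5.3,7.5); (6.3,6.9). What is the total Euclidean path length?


Segment lengths:
  seg1 = sqrt((-4.3)^2 + (-0.2)^2) = 4.3046
  seg2 = sqrt((4.6)^2 + (7.4)^2) = 8.7132
  seg3 = sqrt((1.0)^2 + (-0.6)^2) = 1.1662
Total = 14.184


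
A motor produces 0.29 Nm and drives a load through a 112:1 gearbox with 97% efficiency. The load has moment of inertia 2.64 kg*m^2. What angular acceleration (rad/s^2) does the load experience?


tau_out = tau_motor * N * eta
= 0.29 * 112 * 0.97 = 31.5056 Nm
alpha = tau_out / I = 31.5056 / 2.64
= 11.9339 rad/s^2


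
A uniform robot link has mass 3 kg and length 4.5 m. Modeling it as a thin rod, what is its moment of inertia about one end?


I = (1/3) * m * L^2
= (1/3) * 3 * 4.5^2
= 0.333333 * 3 * 20.25
= 20.25 kg*m^2


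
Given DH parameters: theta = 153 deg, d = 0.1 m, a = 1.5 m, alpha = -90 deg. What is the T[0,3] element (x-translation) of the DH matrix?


T[0,3] = a * cos(theta)
= 1.5 * cos(153 deg)
= 1.5 * -0.891
= -1.3365


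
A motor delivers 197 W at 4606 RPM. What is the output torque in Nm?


omega = 4606 * 2*pi/60 = 482.3392 rad/s
tau = P / omega = 197 / 482.3392
= 0.4084 Nm


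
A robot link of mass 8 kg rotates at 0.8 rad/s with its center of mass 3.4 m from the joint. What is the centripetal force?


F = m * omega^2 * r
= 8 * 0.8^2 * 3.4
= 8 * 0.64 * 3.4
= 17.408 N


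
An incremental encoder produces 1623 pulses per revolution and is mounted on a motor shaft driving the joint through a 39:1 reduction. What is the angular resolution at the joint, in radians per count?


counts per rev = 1623
effective counts at joint = 1623 * 39 = 63297
resolution = 2*pi / 63297
= 9.9265e-05 rad/count


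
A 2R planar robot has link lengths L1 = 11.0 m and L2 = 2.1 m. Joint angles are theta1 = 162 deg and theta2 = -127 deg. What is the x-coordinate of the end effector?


Convert angles to radians: theta1 = 2.8274, theta2 = -2.2166
x = L1*cos(theta1) + L2*cos(theta1+theta2)
x = -10.4616 + 1.7202
x = -8.7414


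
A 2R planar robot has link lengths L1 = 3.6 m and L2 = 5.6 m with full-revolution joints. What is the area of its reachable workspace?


r_max = L1 + L2 = 9.2 m
r_min = |L1 - L2| = 2.0 m
Area = pi*(r_max^2 - r_min^2)
= pi*(84.64 - 4.0)
= pi * 80.64
= 253.338 m^2


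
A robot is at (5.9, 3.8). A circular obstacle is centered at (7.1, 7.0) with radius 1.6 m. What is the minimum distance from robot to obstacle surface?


center_dist = sqrt((5.9-7.1)^2 + (3.8-7.0)^2)
= sqrt(1.44 + 10.24)
= 3.4176
min_dist = center_dist - radius = 3.4176 - 1.6 = 1.8176 m


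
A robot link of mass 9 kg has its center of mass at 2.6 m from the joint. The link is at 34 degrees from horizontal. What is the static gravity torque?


tau = m*g*L*cos(angle)
= 9 * 9.81 * 2.6 * cos(34 deg)
= 9 * 9.81 * 2.6 * 0.829
= 190.3089 Nm


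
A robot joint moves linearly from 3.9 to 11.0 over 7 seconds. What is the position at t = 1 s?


s = t/T = 1/7 = 0.1429
p(t) = p0 + (pf-p0)*s
= 3.9 + (11.0 - 3.9) * 0.1429
= 4.9143


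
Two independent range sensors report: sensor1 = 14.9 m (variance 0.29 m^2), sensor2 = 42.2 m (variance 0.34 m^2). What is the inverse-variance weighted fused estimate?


w1 = (1/var1) / (1/var1 + 1/var2)
   = 3.4483 / (3.4483 + 2.9412) = 0.5397
w2 = 1 - w1 = 0.4603
fused = w1*s1 + w2*s2 = 8.0413 + 19.4254
= 27.4667 m


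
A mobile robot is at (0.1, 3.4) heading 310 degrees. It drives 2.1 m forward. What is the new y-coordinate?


y_new = y0 + d*sin(theta)
= 3.4 + 2.1*sin(310)
= 3.4 + -1.6087
= 1.7913


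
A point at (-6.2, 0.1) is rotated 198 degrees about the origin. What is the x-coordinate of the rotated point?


x' = x*cos(theta) - y*sin(theta)
cos(198 deg) = -0.9511, sin(198 deg) = -0.309
x' = -6.2 * -0.9511 - 0.1 * -0.309
= 5.8966 - -0.0309
= 5.9275


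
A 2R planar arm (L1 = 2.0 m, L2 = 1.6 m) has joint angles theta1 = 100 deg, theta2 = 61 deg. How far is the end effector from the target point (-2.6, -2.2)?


End effector via forward kinematics:
x = L1*cos(t1) + L2*cos(t1+t2) = -1.8601
y = L1*sin(t1) + L2*sin(t1+t2) = 2.4905
Distance to target:
d = sqrt((-2.6 - -1.8601)^2 + (-2.2 - 2.4905)^2)
= sqrt(0.5474 + 22.001)
= 4.7485 m


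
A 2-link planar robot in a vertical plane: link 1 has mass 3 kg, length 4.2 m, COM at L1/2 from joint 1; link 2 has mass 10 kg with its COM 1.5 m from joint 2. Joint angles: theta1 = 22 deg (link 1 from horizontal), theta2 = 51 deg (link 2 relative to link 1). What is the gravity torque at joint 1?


Horizontal distance from joint 1 to link-1 COM:
  x_c1 = (L1/2)*cos(t1) = 2.1 * 0.9272 = 1.9471 m
Horizontal distance from joint 1 to link-2 COM:
  x_c2 = L1*cos(t1) + Lc2*cos(t1+t2)
       = 4.2*0.9272 + 1.5*0.2924 = 4.3327 m
tau1 = m1*g*x_c1 + m2*g*x_c2
     = 3*9.81*1.9471 + 10*9.81*4.3327
     = 57.3027 + 425.0408
     = 482.3435 Nm


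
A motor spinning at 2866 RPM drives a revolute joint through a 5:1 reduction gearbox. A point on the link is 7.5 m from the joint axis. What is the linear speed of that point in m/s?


omega_motor = 2866 * 2*pi/60 = 300.1268 rad/s
omega_joint = omega_motor / 5 = 60.0254 rad/s
v = omega_joint * r = 60.0254 * 7.5
= 450.1902 m/s


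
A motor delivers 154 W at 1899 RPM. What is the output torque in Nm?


omega = 1899 * 2*pi/60 = 198.8628 rad/s
tau = P / omega = 154 / 198.8628
= 0.7744 Nm


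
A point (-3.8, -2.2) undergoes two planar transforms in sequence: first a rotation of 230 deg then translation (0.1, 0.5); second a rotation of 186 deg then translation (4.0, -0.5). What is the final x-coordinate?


After transform 1:
x1 = cos(230)*-3.8 - sin(230)*-2.2 + 0.1 = 0.8573
y1 = sin(230)*-3.8 + cos(230)*-2.2 + 0.5 = 4.8251
After transform 2:
x2 = cos(186)*0.8573 - sin(186)*4.8251 + 4.0
= 3.6518


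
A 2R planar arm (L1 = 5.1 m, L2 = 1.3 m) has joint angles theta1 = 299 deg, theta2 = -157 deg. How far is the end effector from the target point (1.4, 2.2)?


End effector via forward kinematics:
x = L1*cos(t1) + L2*cos(t1+t2) = 1.4481
y = L1*sin(t1) + L2*sin(t1+t2) = -3.6602
Distance to target:
d = sqrt((1.4 - 1.4481)^2 + (2.2 - -3.6602)^2)
= sqrt(0.0023 + 34.342)
= 5.8604 m


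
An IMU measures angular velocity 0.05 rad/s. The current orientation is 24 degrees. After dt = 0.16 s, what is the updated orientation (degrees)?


delta_theta = w * dt = 0.05 * 0.16 = 0.008 rad
= 0.4584 deg
theta_new = 24 + 0.4584 = 24.4584 deg


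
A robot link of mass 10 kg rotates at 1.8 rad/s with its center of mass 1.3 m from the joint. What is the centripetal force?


F = m * omega^2 * r
= 10 * 1.8^2 * 1.3
= 10 * 3.24 * 1.3
= 42.12 N


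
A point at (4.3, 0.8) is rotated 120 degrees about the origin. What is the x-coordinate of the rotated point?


x' = x*cos(theta) - y*sin(theta)
cos(120 deg) = -0.5, sin(120 deg) = 0.866
x' = 4.3 * -0.5 - 0.8 * 0.866
= -2.15 - 0.6928
= -2.8428


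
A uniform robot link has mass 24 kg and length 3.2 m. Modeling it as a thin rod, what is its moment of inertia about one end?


I = (1/3) * m * L^2
= (1/3) * 24 * 3.2^2
= 0.333333 * 24 * 10.24
= 81.92 kg*m^2


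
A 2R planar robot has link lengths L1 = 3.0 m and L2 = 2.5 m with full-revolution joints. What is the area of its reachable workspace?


r_max = L1 + L2 = 5.5 m
r_min = |L1 - L2| = 0.5 m
Area = pi*(r_max^2 - r_min^2)
= pi*(30.25 - 0.25)
= pi * 30.0
= 94.2478 m^2


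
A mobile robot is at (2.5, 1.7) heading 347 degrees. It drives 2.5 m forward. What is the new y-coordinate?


y_new = y0 + d*sin(theta)
= 1.7 + 2.5*sin(347)
= 1.7 + -0.5624
= 1.1376


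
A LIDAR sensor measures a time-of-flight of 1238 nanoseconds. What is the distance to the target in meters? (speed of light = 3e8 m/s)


tof = 1238 ns = 1.238e-06 s
dist = c * tof / 2
= 3e8 * 1.238e-06 / 2
= 185.7 m


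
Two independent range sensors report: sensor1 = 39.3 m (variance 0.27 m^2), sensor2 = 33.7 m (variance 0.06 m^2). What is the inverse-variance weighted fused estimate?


w1 = (1/var1) / (1/var1 + 1/var2)
   = 3.7037 / (3.7037 + 16.6667) = 0.1818
w2 = 1 - w1 = 0.8182
fused = w1*s1 + w2*s2 = 7.1455 + 27.5727
= 34.7182 m


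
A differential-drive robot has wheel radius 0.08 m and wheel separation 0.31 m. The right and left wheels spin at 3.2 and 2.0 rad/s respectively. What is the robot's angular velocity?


vR = r*wR = 0.08*3.2 = 0.256 m/s
vL = r*wL = 0.08*2.0 = 0.16 m/s
v = (vR+vL)/2 = 0.208 m/s
omega = (vR-vL)/L = 0.3097 rad/s
angular velocity = 0.3097 rad/s


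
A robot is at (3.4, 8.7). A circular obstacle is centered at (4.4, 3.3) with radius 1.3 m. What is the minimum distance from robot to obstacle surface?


center_dist = sqrt((3.4-4.4)^2 + (8.7-3.3)^2)
= sqrt(1.0 + 29.16)
= 5.4918
min_dist = center_dist - radius = 5.4918 - 1.3 = 4.1918 m


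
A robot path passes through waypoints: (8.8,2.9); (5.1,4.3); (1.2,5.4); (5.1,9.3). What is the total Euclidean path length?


Segment lengths:
  seg1 = sqrt((-3.7)^2 + (1.4)^2) = 3.956
  seg2 = sqrt((-3.9)^2 + (1.1)^2) = 4.0522
  seg3 = sqrt((3.9)^2 + (3.9)^2) = 5.5154
Total = 13.5236


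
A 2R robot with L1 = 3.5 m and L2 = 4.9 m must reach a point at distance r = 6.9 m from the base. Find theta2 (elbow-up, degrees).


cos(theta2) = (r^2 - L1^2 - L2^2) / (2*L1*L2)
cos(theta2) = (47.61 - 12.25 - 24.01) / 34.3
cos(theta2) = 0.330904
theta2 = 70.6764 degrees


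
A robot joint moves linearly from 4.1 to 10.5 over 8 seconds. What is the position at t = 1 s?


s = t/T = 1/8 = 0.125
p(t) = p0 + (pf-p0)*s
= 4.1 + (10.5 - 4.1) * 0.125
= 4.9


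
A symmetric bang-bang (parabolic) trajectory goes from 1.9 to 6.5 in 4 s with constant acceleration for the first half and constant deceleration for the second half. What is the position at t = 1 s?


Symmetric rest-to-rest: each phase covers (pf-p0)/2 in time T/2. 0.5*a*(T/2)^2 = (pf-p0)/2 => a = 4*(pf-p0)/T^2
a = 4*(6.5-1.9)/4^2 = 1.15
t = 1 is in the acceleration phase (t <= T/2).
p = p0 + 0.5*a*t^2 = 1.9 + 0.5*1.15*1^2
= 2.475


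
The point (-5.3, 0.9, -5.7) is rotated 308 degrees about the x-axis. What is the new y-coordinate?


Rotation about x-axis: y' = y*cos(theta) - z*sin(theta)
= 0.9 * 0.6157 - -5.7 * -0.788
= -3.9376


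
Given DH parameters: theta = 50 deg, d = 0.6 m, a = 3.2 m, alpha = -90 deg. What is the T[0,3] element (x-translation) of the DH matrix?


T[0,3] = a * cos(theta)
= 3.2 * cos(50 deg)
= 3.2 * 0.6428
= 2.0569


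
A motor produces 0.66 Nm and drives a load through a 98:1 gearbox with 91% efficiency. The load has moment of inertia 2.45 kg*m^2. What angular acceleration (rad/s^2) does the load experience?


tau_out = tau_motor * N * eta
= 0.66 * 98 * 0.91 = 58.8588 Nm
alpha = tau_out / I = 58.8588 / 2.45
= 24.024 rad/s^2


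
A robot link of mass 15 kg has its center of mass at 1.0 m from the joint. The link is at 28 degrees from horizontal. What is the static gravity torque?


tau = m*g*L*cos(angle)
= 15 * 9.81 * 1.0 * cos(28 deg)
= 15 * 9.81 * 1.0 * 0.8829
= 129.9257 Nm


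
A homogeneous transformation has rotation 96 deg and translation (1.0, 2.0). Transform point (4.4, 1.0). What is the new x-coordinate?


x' = cos(theta)*px - sin(theta)*py + tx
= -0.1045*4.4 - 0.9945*1.0 + 1.0
= -0.4544


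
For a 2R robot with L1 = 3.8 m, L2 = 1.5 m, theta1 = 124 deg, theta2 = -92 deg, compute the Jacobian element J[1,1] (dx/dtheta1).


J[1,1] = -L1*sin(t1) - L2*sin(t1+t2)
= -3.8*sin(124) - 1.5*sin(32)
= -3.9452


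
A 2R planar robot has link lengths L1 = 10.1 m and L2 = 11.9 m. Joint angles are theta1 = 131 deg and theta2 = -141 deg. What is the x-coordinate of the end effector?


Convert angles to radians: theta1 = 2.2864, theta2 = -2.4609
x = L1*cos(theta1) + L2*cos(theta1+theta2)
x = -6.6262 + 11.7192
x = 5.093


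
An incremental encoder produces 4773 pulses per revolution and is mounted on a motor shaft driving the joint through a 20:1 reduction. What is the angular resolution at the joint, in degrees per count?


counts per rev = 4773
effective counts at joint = 4773 * 20 = 95460
resolution = 360 / 95460
= 0.0038 deg/count


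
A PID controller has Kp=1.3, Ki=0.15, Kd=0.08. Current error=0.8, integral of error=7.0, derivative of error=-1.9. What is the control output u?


u = Kp*e + Ki*int(e) + Kd*de/dt
= 1.3*0.8 + 0.15*7.0 + 0.08*(-1.9)
= 1.04 + 1.05 + -0.152
= 1.938


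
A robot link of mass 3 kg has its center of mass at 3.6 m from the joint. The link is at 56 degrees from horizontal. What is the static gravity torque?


tau = m*g*L*cos(angle)
= 3 * 9.81 * 3.6 * cos(56 deg)
= 3 * 9.81 * 3.6 * 0.5592
= 59.2454 Nm


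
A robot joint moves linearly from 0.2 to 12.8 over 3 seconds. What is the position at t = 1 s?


s = t/T = 1/3 = 0.3333
p(t) = p0 + (pf-p0)*s
= 0.2 + (12.8 - 0.2) * 0.3333
= 4.4


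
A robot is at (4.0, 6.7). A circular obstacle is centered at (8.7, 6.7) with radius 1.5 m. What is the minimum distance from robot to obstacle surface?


center_dist = sqrt((4.0-8.7)^2 + (6.7-6.7)^2)
= sqrt(22.09 + 0.0)
= 4.7
min_dist = center_dist - radius = 4.7 - 1.5 = 3.2 m


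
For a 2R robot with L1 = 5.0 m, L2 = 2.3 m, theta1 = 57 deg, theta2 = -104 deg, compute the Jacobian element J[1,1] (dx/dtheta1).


J[1,1] = -L1*sin(t1) - L2*sin(t1+t2)
= -5.0*sin(57) - 2.3*sin(-47)
= -2.5112


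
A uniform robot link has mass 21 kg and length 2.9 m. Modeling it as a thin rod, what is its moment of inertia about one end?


I = (1/3) * m * L^2
= (1/3) * 21 * 2.9^2
= 0.333333 * 21 * 8.41
= 58.87 kg*m^2


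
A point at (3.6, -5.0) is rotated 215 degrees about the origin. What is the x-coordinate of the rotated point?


x' = x*cos(theta) - y*sin(theta)
cos(215 deg) = -0.8192, sin(215 deg) = -0.5736
x' = 3.6 * -0.8192 - -5.0 * -0.5736
= -2.9489 - 2.8679
= -5.8168


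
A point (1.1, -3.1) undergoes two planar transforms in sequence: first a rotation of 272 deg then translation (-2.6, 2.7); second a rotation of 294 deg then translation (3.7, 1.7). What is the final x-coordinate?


After transform 1:
x1 = cos(272)*1.1 - sin(272)*-3.1 + -2.6 = -5.6597
y1 = sin(272)*1.1 + cos(272)*-3.1 + 2.7 = 1.4925
After transform 2:
x2 = cos(294)*-5.6597 - sin(294)*1.4925 + 3.7
= 2.7614


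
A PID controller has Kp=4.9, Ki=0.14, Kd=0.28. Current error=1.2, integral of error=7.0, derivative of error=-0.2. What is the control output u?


u = Kp*e + Ki*int(e) + Kd*de/dt
= 4.9*1.2 + 0.14*7.0 + 0.28*(-0.2)
= 5.88 + 0.98 + -0.056
= 6.804


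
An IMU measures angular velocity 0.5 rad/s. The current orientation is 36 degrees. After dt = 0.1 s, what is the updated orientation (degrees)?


delta_theta = w * dt = 0.5 * 0.1 = 0.05 rad
= 2.8648 deg
theta_new = 36 + 2.8648 = 38.8648 deg


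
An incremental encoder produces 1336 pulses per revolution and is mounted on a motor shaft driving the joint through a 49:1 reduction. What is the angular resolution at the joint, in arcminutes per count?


counts per rev = 1336
effective counts at joint = 1336 * 49 = 65464
resolution = 360*60 / 65464
= 0.33 arcmin/count


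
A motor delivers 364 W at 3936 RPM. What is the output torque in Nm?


omega = 3936 * 2*pi/60 = 412.177 rad/s
tau = P / omega = 364 / 412.177
= 0.8831 Nm


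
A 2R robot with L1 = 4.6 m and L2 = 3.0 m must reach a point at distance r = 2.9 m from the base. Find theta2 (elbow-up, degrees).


cos(theta2) = (r^2 - L1^2 - L2^2) / (2*L1*L2)
cos(theta2) = (8.41 - 21.16 - 9.0) / 27.6
cos(theta2) = -0.788043
theta2 = 142.003 degrees


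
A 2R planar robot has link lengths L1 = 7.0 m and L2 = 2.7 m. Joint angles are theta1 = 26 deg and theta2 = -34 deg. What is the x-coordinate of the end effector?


Convert angles to radians: theta1 = 0.4538, theta2 = -0.5934
x = L1*cos(theta1) + L2*cos(theta1+theta2)
x = 6.2916 + 2.6737
x = 8.9653


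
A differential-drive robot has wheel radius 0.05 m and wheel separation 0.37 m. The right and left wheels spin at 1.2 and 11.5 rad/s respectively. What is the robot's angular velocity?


vR = r*wR = 0.05*1.2 = 0.06 m/s
vL = r*wL = 0.05*11.5 = 0.575 m/s
v = (vR+vL)/2 = 0.3175 m/s
omega = (vR-vL)/L = -1.3919 rad/s
angular velocity = -1.3919 rad/s


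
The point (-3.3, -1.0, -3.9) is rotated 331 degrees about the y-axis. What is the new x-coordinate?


Rotation about y-axis: x' = x*cos(theta) + z*sin(theta)
= -3.3 * 0.8746 + -3.9 * -0.4848
= -0.9955


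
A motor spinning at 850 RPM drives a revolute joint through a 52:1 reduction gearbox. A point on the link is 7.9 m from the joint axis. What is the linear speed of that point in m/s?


omega_motor = 850 * 2*pi/60 = 89.0118 rad/s
omega_joint = omega_motor / 52 = 1.7118 rad/s
v = omega_joint * r = 1.7118 * 7.9
= 13.5229 m/s


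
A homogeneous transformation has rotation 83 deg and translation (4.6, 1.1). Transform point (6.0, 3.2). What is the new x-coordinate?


x' = cos(theta)*px - sin(theta)*py + tx
= 0.1219*6.0 - 0.9925*3.2 + 4.6
= 2.1551


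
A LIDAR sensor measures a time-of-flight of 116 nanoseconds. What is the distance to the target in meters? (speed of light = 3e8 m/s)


tof = 116 ns = 1.16e-07 s
dist = c * tof / 2
= 3e8 * 1.16e-07 / 2
= 17.4 m


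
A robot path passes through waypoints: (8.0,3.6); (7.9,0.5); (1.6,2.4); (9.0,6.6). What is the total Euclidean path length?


Segment lengths:
  seg1 = sqrt((-0.1)^2 + (-3.1)^2) = 3.1016
  seg2 = sqrt((-6.3)^2 + (1.9)^2) = 6.5803
  seg3 = sqrt((7.4)^2 + (4.2)^2) = 8.5088
Total = 18.1907


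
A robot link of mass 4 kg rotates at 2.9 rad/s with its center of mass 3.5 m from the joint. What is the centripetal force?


F = m * omega^2 * r
= 4 * 2.9^2 * 3.5
= 4 * 8.41 * 3.5
= 117.74 N


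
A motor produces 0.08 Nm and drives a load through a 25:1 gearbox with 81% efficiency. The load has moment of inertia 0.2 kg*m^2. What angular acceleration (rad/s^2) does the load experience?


tau_out = tau_motor * N * eta
= 0.08 * 25 * 0.81 = 1.62 Nm
alpha = tau_out / I = 1.62 / 0.2
= 8.1 rad/s^2


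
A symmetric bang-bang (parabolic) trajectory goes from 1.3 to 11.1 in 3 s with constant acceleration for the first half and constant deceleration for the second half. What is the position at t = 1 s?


Symmetric rest-to-rest: each phase covers (pf-p0)/2 in time T/2. 0.5*a*(T/2)^2 = (pf-p0)/2 => a = 4*(pf-p0)/T^2
a = 4*(11.1-1.3)/3^2 = 4.3556
t = 1 is in the acceleration phase (t <= T/2).
p = p0 + 0.5*a*t^2 = 1.3 + 0.5*4.3556*1^2
= 3.4778


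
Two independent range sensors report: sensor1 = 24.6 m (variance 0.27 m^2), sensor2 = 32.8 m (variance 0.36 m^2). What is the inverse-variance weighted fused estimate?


w1 = (1/var1) / (1/var1 + 1/var2)
   = 3.7037 / (3.7037 + 2.7778) = 0.5714
w2 = 1 - w1 = 0.4286
fused = w1*s1 + w2*s2 = 14.0571 + 14.0571
= 28.1143 m


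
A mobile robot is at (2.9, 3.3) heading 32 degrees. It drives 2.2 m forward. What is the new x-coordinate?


x_new = x0 + d*cos(theta)
= 2.9 + 2.2*cos(32)
= 2.9 + 1.8657
= 4.7657


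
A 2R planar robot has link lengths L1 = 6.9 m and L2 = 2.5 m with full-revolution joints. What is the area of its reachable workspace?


r_max = L1 + L2 = 9.4 m
r_min = |L1 - L2| = 4.4 m
Area = pi*(r_max^2 - r_min^2)
= pi*(88.36 - 19.36)
= pi * 69.0
= 216.7699 m^2


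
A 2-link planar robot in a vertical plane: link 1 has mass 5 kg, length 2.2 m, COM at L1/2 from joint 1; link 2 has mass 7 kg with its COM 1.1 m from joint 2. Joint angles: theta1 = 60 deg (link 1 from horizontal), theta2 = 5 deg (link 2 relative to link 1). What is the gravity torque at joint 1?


Horizontal distance from joint 1 to link-1 COM:
  x_c1 = (L1/2)*cos(t1) = 1.1 * 0.5 = 0.55 m
Horizontal distance from joint 1 to link-2 COM:
  x_c2 = L1*cos(t1) + Lc2*cos(t1+t2)
       = 2.2*0.5 + 1.1*0.4226 = 1.5649 m
tau1 = m1*g*x_c1 + m2*g*x_c2
     = 5*9.81*0.55 + 7*9.81*1.5649
     = 26.9775 + 107.4603
     = 134.4378 Nm


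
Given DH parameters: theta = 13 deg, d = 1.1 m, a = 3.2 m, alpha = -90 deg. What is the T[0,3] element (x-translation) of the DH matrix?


T[0,3] = a * cos(theta)
= 3.2 * cos(13 deg)
= 3.2 * 0.9744
= 3.118


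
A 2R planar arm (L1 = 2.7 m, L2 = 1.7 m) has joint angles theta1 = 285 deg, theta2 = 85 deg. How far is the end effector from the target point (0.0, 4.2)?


End effector via forward kinematics:
x = L1*cos(t1) + L2*cos(t1+t2) = 2.373
y = L1*sin(t1) + L2*sin(t1+t2) = -2.3128
Distance to target:
d = sqrt((0.0 - 2.373)^2 + (4.2 - -2.3128)^2)
= sqrt(5.6311 + 42.4165)
= 6.9316 m


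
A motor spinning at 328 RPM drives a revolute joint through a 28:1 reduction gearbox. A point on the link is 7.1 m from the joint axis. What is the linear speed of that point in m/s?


omega_motor = 328 * 2*pi/60 = 34.3481 rad/s
omega_joint = omega_motor / 28 = 1.2267 rad/s
v = omega_joint * r = 1.2267 * 7.1
= 8.7097 m/s


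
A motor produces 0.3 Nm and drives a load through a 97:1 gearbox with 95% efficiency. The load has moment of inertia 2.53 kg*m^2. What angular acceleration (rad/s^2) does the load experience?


tau_out = tau_motor * N * eta
= 0.3 * 97 * 0.95 = 27.645 Nm
alpha = tau_out / I = 27.645 / 2.53
= 10.9269 rad/s^2


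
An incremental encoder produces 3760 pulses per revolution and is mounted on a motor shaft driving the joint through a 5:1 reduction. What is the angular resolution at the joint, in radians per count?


counts per rev = 3760
effective counts at joint = 3760 * 5 = 18800
resolution = 2*pi / 18800
= 3.3421e-04 rad/count


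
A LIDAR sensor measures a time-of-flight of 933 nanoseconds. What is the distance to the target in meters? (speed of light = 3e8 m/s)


tof = 933 ns = 9.33e-07 s
dist = c * tof / 2
= 3e8 * 9.33e-07 / 2
= 139.95 m


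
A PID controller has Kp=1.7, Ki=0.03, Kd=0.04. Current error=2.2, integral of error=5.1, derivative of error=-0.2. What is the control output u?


u = Kp*e + Ki*int(e) + Kd*de/dt
= 1.7*2.2 + 0.03*5.1 + 0.04*(-0.2)
= 3.74 + 0.153 + -0.008
= 3.885


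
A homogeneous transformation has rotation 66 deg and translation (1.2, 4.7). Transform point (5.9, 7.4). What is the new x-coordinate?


x' = cos(theta)*px - sin(theta)*py + tx
= 0.4067*5.9 - 0.9135*7.4 + 1.2
= -3.1605


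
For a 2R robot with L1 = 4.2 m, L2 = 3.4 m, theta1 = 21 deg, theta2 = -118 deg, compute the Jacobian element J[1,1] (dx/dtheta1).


J[1,1] = -L1*sin(t1) - L2*sin(t1+t2)
= -4.2*sin(21) - 3.4*sin(-97)
= 1.8695


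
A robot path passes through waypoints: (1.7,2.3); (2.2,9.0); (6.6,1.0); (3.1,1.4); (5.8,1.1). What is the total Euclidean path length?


Segment lengths:
  seg1 = sqrt((0.5)^2 + (6.7)^2) = 6.7186
  seg2 = sqrt((4.4)^2 + (-8.0)^2) = 9.1302
  seg3 = sqrt((-3.5)^2 + (0.4)^2) = 3.5228
  seg4 = sqrt((2.7)^2 + (-0.3)^2) = 2.7166
Total = 22.0882


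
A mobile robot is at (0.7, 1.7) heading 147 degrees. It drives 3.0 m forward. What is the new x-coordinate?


x_new = x0 + d*cos(theta)
= 0.7 + 3.0*cos(147)
= 0.7 + -2.516
= -1.816


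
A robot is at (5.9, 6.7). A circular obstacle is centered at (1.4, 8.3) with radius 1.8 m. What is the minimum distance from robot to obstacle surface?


center_dist = sqrt((5.9-1.4)^2 + (6.7-8.3)^2)
= sqrt(20.25 + 2.56)
= 4.776
min_dist = center_dist - radius = 4.776 - 1.8 = 2.976 m


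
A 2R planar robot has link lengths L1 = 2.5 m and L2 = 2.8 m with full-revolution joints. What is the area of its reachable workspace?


r_max = L1 + L2 = 5.3 m
r_min = |L1 - L2| = 0.3 m
Area = pi*(r_max^2 - r_min^2)
= pi*(28.09 - 0.09)
= pi * 28.0
= 87.9646 m^2


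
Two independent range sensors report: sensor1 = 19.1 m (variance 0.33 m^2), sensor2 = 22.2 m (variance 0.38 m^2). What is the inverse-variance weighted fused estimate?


w1 = (1/var1) / (1/var1 + 1/var2)
   = 3.0303 / (3.0303 + 2.6316) = 0.5352
w2 = 1 - w1 = 0.4648
fused = w1*s1 + w2*s2 = 10.2225 + 10.3183
= 20.5408 m


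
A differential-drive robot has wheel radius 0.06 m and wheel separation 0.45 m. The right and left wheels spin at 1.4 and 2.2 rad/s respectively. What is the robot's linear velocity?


vR = r*wR = 0.06*1.4 = 0.084 m/s
vL = r*wL = 0.06*2.2 = 0.132 m/s
v = (vR+vL)/2 = 0.108 m/s
omega = (vR-vL)/L = -0.1067 rad/s
linear velocity = 0.108 m/s


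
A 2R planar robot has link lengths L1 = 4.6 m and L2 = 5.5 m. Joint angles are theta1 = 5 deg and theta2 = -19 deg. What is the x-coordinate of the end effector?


Convert angles to radians: theta1 = 0.0873, theta2 = -0.3316
x = L1*cos(theta1) + L2*cos(theta1+theta2)
x = 4.5825 + 5.3366
x = 9.9191


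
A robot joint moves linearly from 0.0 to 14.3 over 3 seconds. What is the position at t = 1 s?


s = t/T = 1/3 = 0.3333
p(t) = p0 + (pf-p0)*s
= 0.0 + (14.3 - 0.0) * 0.3333
= 4.7667


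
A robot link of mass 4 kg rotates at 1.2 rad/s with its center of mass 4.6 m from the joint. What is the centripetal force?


F = m * omega^2 * r
= 4 * 1.2^2 * 4.6
= 4 * 1.44 * 4.6
= 26.496 N


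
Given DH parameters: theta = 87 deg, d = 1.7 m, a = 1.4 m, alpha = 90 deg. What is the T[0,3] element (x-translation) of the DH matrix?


T[0,3] = a * cos(theta)
= 1.4 * cos(87 deg)
= 1.4 * 0.0523
= 0.0733


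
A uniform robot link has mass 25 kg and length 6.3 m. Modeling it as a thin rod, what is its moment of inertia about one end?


I = (1/3) * m * L^2
= (1/3) * 25 * 6.3^2
= 0.333333 * 25 * 39.69
= 330.75 kg*m^2


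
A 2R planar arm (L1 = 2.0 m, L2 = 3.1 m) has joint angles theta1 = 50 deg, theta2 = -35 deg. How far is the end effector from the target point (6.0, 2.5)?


End effector via forward kinematics:
x = L1*cos(t1) + L2*cos(t1+t2) = 4.2799
y = L1*sin(t1) + L2*sin(t1+t2) = 2.3344
Distance to target:
d = sqrt((6.0 - 4.2799)^2 + (2.5 - 2.3344)^2)
= sqrt(2.9586 + 0.0274)
= 1.728 m


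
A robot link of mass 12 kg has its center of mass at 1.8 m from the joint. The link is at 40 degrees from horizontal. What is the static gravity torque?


tau = m*g*L*cos(angle)
= 12 * 9.81 * 1.8 * cos(40 deg)
= 12 * 9.81 * 1.8 * 0.766
= 162.3218 Nm


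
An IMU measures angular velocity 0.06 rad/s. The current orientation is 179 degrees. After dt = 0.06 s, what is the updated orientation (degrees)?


delta_theta = w * dt = 0.06 * 0.06 = 0.0036 rad
= 0.2063 deg
theta_new = 179 + 0.2063 = 179.2063 deg


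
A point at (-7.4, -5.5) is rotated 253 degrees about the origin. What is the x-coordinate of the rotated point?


x' = x*cos(theta) - y*sin(theta)
cos(253 deg) = -0.2924, sin(253 deg) = -0.9563
x' = -7.4 * -0.2924 - -5.5 * -0.9563
= 2.1636 - 5.2597
= -3.0961


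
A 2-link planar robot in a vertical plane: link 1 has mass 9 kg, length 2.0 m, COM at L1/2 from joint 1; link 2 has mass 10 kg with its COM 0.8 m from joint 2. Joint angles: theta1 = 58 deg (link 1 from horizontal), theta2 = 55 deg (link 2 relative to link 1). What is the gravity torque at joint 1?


Horizontal distance from joint 1 to link-1 COM:
  x_c1 = (L1/2)*cos(t1) = 1.0 * 0.5299 = 0.5299 m
Horizontal distance from joint 1 to link-2 COM:
  x_c2 = L1*cos(t1) + Lc2*cos(t1+t2)
       = 2.0*0.5299 + 0.8*-0.3907 = 0.7473 m
tau1 = m1*g*x_c1 + m2*g*x_c2
     = 9*9.81*0.5299 + 10*9.81*0.7473
     = 46.7866 + 73.3056
     = 120.0922 Nm


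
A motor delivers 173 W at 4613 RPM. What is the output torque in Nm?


omega = 4613 * 2*pi/60 = 483.0722 rad/s
tau = P / omega = 173 / 483.0722
= 0.3581 Nm


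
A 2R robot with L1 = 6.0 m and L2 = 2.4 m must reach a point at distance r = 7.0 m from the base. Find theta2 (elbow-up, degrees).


cos(theta2) = (r^2 - L1^2 - L2^2) / (2*L1*L2)
cos(theta2) = (49.0 - 36.0 - 5.76) / 28.8
cos(theta2) = 0.251389
theta2 = 75.4403 degrees


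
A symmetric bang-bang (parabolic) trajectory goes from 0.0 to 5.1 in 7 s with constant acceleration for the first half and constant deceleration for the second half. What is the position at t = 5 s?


Symmetric rest-to-rest: each phase covers (pf-p0)/2 in time T/2. 0.5*a*(T/2)^2 = (pf-p0)/2 => a = 4*(pf-p0)/T^2
a = 4*(5.1-0.0)/7^2 = 0.4163
t = 5 is in the deceleration phase (t > T/2).
p = pf - 0.5*a*(T-t)^2 = 5.1 - 0.5*0.4163*2^2
= 4.2673


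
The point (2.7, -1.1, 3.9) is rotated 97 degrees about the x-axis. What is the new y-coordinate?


Rotation about x-axis: y' = y*cos(theta) - z*sin(theta)
= -1.1 * -0.1219 - 3.9 * 0.9925
= -3.7369


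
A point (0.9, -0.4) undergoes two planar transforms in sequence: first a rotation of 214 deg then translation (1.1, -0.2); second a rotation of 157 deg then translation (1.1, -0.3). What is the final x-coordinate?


After transform 1:
x1 = cos(214)*0.9 - sin(214)*-0.4 + 1.1 = 0.1302
y1 = sin(214)*0.9 + cos(214)*-0.4 + -0.2 = -0.3717
After transform 2:
x2 = cos(157)*0.1302 - sin(157)*-0.3717 + 1.1
= 1.1254


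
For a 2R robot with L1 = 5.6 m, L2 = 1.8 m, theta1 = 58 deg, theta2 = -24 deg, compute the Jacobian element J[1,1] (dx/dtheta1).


J[1,1] = -L1*sin(t1) - L2*sin(t1+t2)
= -5.6*sin(58) - 1.8*sin(34)
= -5.7556


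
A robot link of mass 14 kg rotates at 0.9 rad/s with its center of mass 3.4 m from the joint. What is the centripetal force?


F = m * omega^2 * r
= 14 * 0.9^2 * 3.4
= 14 * 0.81 * 3.4
= 38.556 N


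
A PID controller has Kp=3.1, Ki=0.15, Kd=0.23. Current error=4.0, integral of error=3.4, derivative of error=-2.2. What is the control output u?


u = Kp*e + Ki*int(e) + Kd*de/dt
= 3.1*4.0 + 0.15*3.4 + 0.23*(-2.2)
= 12.4 + 0.51 + -0.506
= 12.404


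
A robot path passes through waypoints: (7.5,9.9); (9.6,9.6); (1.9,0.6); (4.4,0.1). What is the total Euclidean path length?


Segment lengths:
  seg1 = sqrt((2.1)^2 + (-0.3)^2) = 2.1213
  seg2 = sqrt((-7.7)^2 + (-9.0)^2) = 11.8444
  seg3 = sqrt((2.5)^2 + (-0.5)^2) = 2.5495
Total = 16.5152


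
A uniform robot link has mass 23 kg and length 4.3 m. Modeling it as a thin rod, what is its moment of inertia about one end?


I = (1/3) * m * L^2
= (1/3) * 23 * 4.3^2
= 0.333333 * 23 * 18.49
= 141.7567 kg*m^2


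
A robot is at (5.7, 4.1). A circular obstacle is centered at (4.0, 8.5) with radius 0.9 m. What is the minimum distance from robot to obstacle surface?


center_dist = sqrt((5.7-4.0)^2 + (4.1-8.5)^2)
= sqrt(2.89 + 19.36)
= 4.717
min_dist = center_dist - radius = 4.717 - 0.9 = 3.817 m


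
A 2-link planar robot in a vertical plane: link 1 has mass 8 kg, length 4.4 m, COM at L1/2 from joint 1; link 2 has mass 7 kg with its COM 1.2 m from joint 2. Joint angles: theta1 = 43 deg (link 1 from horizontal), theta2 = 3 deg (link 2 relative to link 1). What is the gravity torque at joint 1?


Horizontal distance from joint 1 to link-1 COM:
  x_c1 = (L1/2)*cos(t1) = 2.2 * 0.7314 = 1.609 m
Horizontal distance from joint 1 to link-2 COM:
  x_c2 = L1*cos(t1) + Lc2*cos(t1+t2)
       = 4.4*0.7314 + 1.2*0.6947 = 4.0515 m
tau1 = m1*g*x_c1 + m2*g*x_c2
     = 8*9.81*1.609 + 7*9.81*4.0515
     = 126.2726 + 278.2197
     = 404.4923 Nm


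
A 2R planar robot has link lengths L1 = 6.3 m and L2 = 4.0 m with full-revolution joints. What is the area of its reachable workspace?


r_max = L1 + L2 = 10.3 m
r_min = |L1 - L2| = 2.3 m
Area = pi*(r_max^2 - r_min^2)
= pi*(106.09 - 5.29)
= pi * 100.8
= 316.6725 m^2


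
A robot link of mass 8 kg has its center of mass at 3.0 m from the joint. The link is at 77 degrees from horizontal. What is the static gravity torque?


tau = m*g*L*cos(angle)
= 8 * 9.81 * 3.0 * cos(77 deg)
= 8 * 9.81 * 3.0 * 0.225
= 52.9625 Nm


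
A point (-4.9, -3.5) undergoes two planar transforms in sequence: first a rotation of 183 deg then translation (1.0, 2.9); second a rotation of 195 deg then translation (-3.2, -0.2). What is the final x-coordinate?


After transform 1:
x1 = cos(183)*-4.9 - sin(183)*-3.5 + 1.0 = 5.7101
y1 = sin(183)*-4.9 + cos(183)*-3.5 + 2.9 = 6.6516
After transform 2:
x2 = cos(195)*5.7101 - sin(195)*6.6516 + -3.2
= -6.994


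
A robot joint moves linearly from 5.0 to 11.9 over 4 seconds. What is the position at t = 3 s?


s = t/T = 3/4 = 0.75
p(t) = p0 + (pf-p0)*s
= 5.0 + (11.9 - 5.0) * 0.75
= 10.175


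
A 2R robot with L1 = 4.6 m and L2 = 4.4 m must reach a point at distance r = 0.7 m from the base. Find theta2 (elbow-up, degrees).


cos(theta2) = (r^2 - L1^2 - L2^2) / (2*L1*L2)
cos(theta2) = (0.49 - 21.16 - 19.36) / 40.48
cos(theta2) = -0.988883
theta2 = 171.4488 degrees


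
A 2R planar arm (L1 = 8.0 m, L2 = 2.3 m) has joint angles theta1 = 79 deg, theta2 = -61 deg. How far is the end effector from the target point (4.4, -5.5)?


End effector via forward kinematics:
x = L1*cos(t1) + L2*cos(t1+t2) = 3.7139
y = L1*sin(t1) + L2*sin(t1+t2) = 8.5638
Distance to target:
d = sqrt((4.4 - 3.7139)^2 + (-5.5 - 8.5638)^2)
= sqrt(0.4707 + 197.7892)
= 14.0805 m


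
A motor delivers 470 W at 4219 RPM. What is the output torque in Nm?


omega = 4219 * 2*pi/60 = 441.8126 rad/s
tau = P / omega = 470 / 441.8126
= 1.0638 Nm


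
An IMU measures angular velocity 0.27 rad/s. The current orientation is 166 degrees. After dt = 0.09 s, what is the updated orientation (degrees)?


delta_theta = w * dt = 0.27 * 0.09 = 0.0243 rad
= 1.3923 deg
theta_new = 166 + 1.3923 = 167.3923 deg


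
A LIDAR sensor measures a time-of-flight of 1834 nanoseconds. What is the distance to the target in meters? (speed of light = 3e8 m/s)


tof = 1834 ns = 1.834e-06 s
dist = c * tof / 2
= 3e8 * 1.834e-06 / 2
= 275.1 m


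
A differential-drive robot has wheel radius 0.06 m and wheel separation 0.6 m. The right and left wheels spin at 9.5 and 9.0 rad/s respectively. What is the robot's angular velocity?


vR = r*wR = 0.06*9.5 = 0.57 m/s
vL = r*wL = 0.06*9.0 = 0.54 m/s
v = (vR+vL)/2 = 0.555 m/s
omega = (vR-vL)/L = 0.05 rad/s
angular velocity = 0.05 rad/s


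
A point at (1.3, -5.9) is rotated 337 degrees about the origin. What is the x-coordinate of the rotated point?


x' = x*cos(theta) - y*sin(theta)
cos(337 deg) = 0.9205, sin(337 deg) = -0.3907
x' = 1.3 * 0.9205 - -5.9 * -0.3907
= 1.1967 - 2.3053
= -1.1087


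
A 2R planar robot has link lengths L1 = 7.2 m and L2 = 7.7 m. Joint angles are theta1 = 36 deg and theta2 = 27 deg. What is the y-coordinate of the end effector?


Convert angles to radians: theta1 = 0.6283, theta2 = 0.4712
y = L1*sin(theta1) + L2*sin(theta1+theta2)
y = 4.2321 + 6.8608
y = 11.0928


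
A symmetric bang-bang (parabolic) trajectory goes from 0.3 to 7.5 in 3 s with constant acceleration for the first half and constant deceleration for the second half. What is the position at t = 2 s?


Symmetric rest-to-rest: each phase covers (pf-p0)/2 in time T/2. 0.5*a*(T/2)^2 = (pf-p0)/2 => a = 4*(pf-p0)/T^2
a = 4*(7.5-0.3)/3^2 = 3.2
t = 2 is in the deceleration phase (t > T/2).
p = pf - 0.5*a*(T-t)^2 = 7.5 - 0.5*3.2*1^2
= 5.9


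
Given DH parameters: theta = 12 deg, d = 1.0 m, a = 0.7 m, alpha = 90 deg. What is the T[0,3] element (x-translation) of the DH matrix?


T[0,3] = a * cos(theta)
= 0.7 * cos(12 deg)
= 0.7 * 0.9781
= 0.6847
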